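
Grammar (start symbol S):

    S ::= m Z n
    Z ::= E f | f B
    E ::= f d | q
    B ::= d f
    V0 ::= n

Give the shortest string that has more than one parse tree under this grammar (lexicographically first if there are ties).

length 4: no string has ≥2 trees
length 5: m f d f n has 2 parse trees

Two derivations of m f d f n:
  S ⇒ m Z n ⇒ m E f n ⇒ m f d f n
  S ⇒ m Z n ⇒ m f B n ⇒ m f d f n

m f d f n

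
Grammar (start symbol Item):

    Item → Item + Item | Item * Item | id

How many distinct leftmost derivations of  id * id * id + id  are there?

Parse trees for id * id * id + id:
  [Item [Item [Item id] * [Item [Item id] * [Item id]]] + [Item id]]
  [Item [Item [Item [Item id] * [Item id]] * [Item id]] + [Item id]]
  [Item [Item id] * [Item [Item [Item id] * [Item id]] + [Item id]]]
  [Item [Item id] * [Item [Item id] * [Item [Item id] + [Item id]]]]
  [Item [Item [Item id] * [Item id]] * [Item [Item id] + [Item id]]]

5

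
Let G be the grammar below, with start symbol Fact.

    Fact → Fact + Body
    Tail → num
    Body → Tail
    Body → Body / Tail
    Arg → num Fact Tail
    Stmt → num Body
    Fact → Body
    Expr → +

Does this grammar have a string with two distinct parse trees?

Only Fact, Body, Tail are reachable from Fact; ignoring the rest: Fact → Fact + Body | Body  ;  Body → Body / Tail | Tail  — a left-associative chain with Tail at the bottom. Each string factors uniquely by precedence.

Unambiguous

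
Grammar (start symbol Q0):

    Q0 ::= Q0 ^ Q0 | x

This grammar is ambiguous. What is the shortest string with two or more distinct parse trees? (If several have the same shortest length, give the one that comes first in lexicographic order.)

length 1: no string has ≥2 trees
length 3: no string has ≥2 trees
length 5: x ^ x ^ x has 2 parse trees

Two derivations of x ^ x ^ x:
  Q0 ⇒ Q0 ^ Q0 ⇒ Q0 ^ Q0 ^ Q0 ⇒ x ^ Q0 ^ Q0 ⇒ x ^ x ^ Q0 ⇒ x ^ x ^ x
  Q0 ⇒ Q0 ^ Q0 ⇒ x ^ Q0 ⇒ x ^ Q0 ^ Q0 ⇒ x ^ x ^ Q0 ⇒ x ^ x ^ x

x ^ x ^ x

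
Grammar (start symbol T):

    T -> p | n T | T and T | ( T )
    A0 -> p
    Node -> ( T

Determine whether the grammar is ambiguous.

Witness: n p and p

Derivation 1: T ⇒ n T ⇒ n T and T ⇒ n p and T ⇒ n p and p
Derivation 2: T ⇒ T and T ⇒ n T and T ⇒ n p and T ⇒ n p and p

Two distinct leftmost derivations for the same string.

Ambiguous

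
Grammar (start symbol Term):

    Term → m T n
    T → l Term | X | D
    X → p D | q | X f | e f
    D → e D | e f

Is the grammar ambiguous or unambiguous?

Witness: m e f n

Derivation 1: Term ⇒ m T n ⇒ m X n ⇒ m e f n
Derivation 2: Term ⇒ m T n ⇒ m D n ⇒ m e f n

Two distinct leftmost derivations for the same string.

Ambiguous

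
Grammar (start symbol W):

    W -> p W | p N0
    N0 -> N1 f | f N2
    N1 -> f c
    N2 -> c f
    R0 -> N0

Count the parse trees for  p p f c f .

2

Parse trees for p p f c f:
  [W p [W p [N0 [N1 f c] f]]]
  [W p [W p [N0 f [N2 c f]]]]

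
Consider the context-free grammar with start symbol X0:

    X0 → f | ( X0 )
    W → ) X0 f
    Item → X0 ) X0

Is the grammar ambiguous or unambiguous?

Unambiguous

(W, Item are unreachable from X0, so their rules don't affect L(X0).) L(X0) is { openⁿ atom closeⁿ : n ≥ 0 }. The bracket depth fixes n, and the derivation is forced at every step.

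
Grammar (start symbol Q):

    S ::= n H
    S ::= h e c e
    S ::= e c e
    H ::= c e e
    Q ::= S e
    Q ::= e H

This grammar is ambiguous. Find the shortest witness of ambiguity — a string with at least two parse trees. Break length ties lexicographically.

e c e e

length 4: e c e e has 2 parse trees

Two derivations of e c e e:
  Q ⇒ S e ⇒ e c e e
  Q ⇒ e H ⇒ e c e e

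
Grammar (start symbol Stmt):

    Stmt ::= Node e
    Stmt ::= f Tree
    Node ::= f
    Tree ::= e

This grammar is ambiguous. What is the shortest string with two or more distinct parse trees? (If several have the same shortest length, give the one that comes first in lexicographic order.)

length 2: f e has 2 parse trees

Two derivations of f e:
  Stmt ⇒ Node e ⇒ f e
  Stmt ⇒ f Tree ⇒ f e

f e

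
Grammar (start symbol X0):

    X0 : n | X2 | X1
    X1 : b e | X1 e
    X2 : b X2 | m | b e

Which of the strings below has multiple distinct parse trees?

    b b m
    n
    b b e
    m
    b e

b b m: 1 tree
n: 1 tree
b b e: 1 tree
m: 1 tree
b e: 2 trees

b e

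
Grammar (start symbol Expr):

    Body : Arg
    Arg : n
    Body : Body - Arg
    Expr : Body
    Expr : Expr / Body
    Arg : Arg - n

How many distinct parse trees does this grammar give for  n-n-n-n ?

8

Parse trees for n-n-n-n:
  [Expr [Body [Arg [Arg [Arg [Arg n] - n] - n] - n]]]
  [Expr [Body [Body [Arg n]] - [Arg [Arg [Arg n] - n] - n]]]
  [Expr [Body [Body [Arg [Arg n] - n]] - [Arg [Arg n] - n]]]
  [Expr [Body [Body [Body [Arg n]] - [Arg n]] - [Arg [Arg n] - n]]]
  [Expr [Body [Body [Arg [Arg [Arg n] - n] - n]] - [Arg n]]]
  [Expr [Body [Body [Body [Arg n]] - [Arg [Arg n] - n]] - [Arg n]]]
  [Expr [Body [Body [Body [Arg [Arg n] - n]] - [Arg n]] - [Arg n]]]
  [Expr [Body [Body [Body [Body [Arg n]] - [Arg n]] - [Arg n]] - [Arg n]]]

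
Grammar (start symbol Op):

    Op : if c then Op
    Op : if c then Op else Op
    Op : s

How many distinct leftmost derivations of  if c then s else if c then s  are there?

1

Parse trees for if c then s else if c then s:
  [Op if c then [Op s] else [Op if c then [Op s]]]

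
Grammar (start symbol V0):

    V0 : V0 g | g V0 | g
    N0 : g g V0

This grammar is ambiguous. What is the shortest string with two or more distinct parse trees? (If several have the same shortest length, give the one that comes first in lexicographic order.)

g g

length 1: no string has ≥2 trees
length 2: g g has 2 parse trees

Two derivations of g g:
  V0 ⇒ V0 g ⇒ g g
  V0 ⇒ g V0 ⇒ g g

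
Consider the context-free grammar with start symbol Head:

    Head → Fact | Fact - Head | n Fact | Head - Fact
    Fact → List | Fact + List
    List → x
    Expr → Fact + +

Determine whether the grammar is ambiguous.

Witness: x - x

Derivation 1: Head ⇒ Fact - Head ⇒ List - Head ⇒ x - Head ⇒ x - Fact ⇒ x - List ⇒ x - x
Derivation 2: Head ⇒ Head - Fact ⇒ Fact - Fact ⇒ List - Fact ⇒ x - Fact ⇒ x - List ⇒ x - x

Two distinct leftmost derivations for the same string.

Ambiguous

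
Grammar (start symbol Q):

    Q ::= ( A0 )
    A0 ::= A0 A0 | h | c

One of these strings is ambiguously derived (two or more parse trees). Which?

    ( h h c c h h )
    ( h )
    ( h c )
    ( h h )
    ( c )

( h h c c h h )

( h h c c h h ): 42 trees
( h ): 1 tree
( h c ): 1 tree
( h h ): 1 tree
( c ): 1 tree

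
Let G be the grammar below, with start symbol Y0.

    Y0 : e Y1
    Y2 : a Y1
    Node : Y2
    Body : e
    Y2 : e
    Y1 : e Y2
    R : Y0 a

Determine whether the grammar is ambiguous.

(Body, Node, R are unreachable from Y0, so their rules don't affect L(Y0).) Restricted to the reachable nonterminals, every rule has the form A → t or A → t B, and no two rules for the same A share a first terminal. The grammar encodes a DFA — one run per string.

Unambiguous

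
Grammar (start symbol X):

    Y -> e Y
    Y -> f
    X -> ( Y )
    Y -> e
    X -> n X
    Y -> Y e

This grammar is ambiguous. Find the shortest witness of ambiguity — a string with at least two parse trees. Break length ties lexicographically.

( e e )

length 3: no string has ≥2 trees
length 4: ( e e ) has 2 parse trees

Two derivations of ( e e ):
  X ⇒ ( Y ) ⇒ ( e Y ) ⇒ ( e e )
  X ⇒ ( Y ) ⇒ ( Y e ) ⇒ ( e e )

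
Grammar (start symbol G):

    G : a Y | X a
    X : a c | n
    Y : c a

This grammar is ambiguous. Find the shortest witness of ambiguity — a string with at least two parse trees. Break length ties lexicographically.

a c a

length 2: no string has ≥2 trees
length 3: a c a has 2 parse trees

Two derivations of a c a:
  G ⇒ a Y ⇒ a c a
  G ⇒ X a ⇒ a c a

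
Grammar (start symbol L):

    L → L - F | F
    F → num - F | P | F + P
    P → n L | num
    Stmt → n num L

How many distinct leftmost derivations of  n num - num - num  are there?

8

Parse trees for n num - num - num:
  [L [L [F [P n [L [F [P num]]]]]] - [F num - [F [P num]]]]
  [L [L [L [F [P n [L [F [P num]]]]]] - [F [P num]]] - [F [P num]]]
  [L [L [F [P n [L [L [F [P num]]] - [F [P num]]]]]] - [F [P num]]]
  [L [L [F [P n [L [F num - [F [P num]]]]]]] - [F [P num]]]
  [L [F [P n [L [L [F [P num]]] - [F num - [F [P num]]]]]]]
  [L [F [P n [L [L [L [F [P num]]] - [F [P num]]] - [F [P num]]]]]]
  [L [F [P n [L [L [F num - [F [P num]]]] - [F [P num]]]]]]
  [L [F [P n [L [F num - [F num - [F [P num]]]]]]]]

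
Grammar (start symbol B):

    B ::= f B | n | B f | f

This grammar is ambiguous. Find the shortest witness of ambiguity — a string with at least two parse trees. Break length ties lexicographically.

f f

length 1: no string has ≥2 trees
length 2: f f has 2 parse trees

Two derivations of f f:
  B ⇒ f B ⇒ f f
  B ⇒ B f ⇒ f f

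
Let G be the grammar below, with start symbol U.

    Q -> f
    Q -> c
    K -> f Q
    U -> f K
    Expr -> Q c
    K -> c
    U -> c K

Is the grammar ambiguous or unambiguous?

Only U, K, Q are reachable from U; ignoring the rest: Each reachable nonterminal has at most one production per leading terminal, and all productions are right-linear; the derivation is determined token-by-token.

Unambiguous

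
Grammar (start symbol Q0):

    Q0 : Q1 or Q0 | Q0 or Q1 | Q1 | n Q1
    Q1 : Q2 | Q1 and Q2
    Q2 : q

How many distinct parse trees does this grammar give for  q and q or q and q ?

2

Parse trees for q and q or q and q:
  [Q0 [Q1 [Q1 [Q2 q]] and [Q2 q]] or [Q0 [Q1 [Q1 [Q2 q]] and [Q2 q]]]]
  [Q0 [Q0 [Q1 [Q1 [Q2 q]] and [Q2 q]]] or [Q1 [Q1 [Q2 q]] and [Q2 q]]]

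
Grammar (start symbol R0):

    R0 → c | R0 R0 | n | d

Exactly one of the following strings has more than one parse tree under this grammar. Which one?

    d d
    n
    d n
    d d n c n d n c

d d n c n d n c

d d: 1 tree
n: 1 tree
d n: 1 tree
d d n c n d n c: 429 trees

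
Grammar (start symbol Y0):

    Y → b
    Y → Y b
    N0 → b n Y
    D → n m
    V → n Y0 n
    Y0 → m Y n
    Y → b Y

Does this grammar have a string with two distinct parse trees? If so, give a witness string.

Ambiguous

Witness: m b b n

Derivation 1: Y0 ⇒ m Y n ⇒ m Y b n ⇒ m b b n
Derivation 2: Y0 ⇒ m Y n ⇒ m b Y n ⇒ m b b n

Two distinct leftmost derivations for the same string.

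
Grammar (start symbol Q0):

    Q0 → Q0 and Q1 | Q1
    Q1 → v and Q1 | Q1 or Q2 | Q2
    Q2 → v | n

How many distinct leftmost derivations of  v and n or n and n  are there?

3

Parse trees for v and n or n and n:
  [Q0 [Q0 [Q0 [Q1 [Q2 v]]] and [Q1 [Q1 [Q2 n]] or [Q2 n]]] and [Q1 [Q2 n]]]
  [Q0 [Q0 [Q1 v and [Q1 [Q1 [Q2 n]] or [Q2 n]]]] and [Q1 [Q2 n]]]
  [Q0 [Q0 [Q1 [Q1 v and [Q1 [Q2 n]]] or [Q2 n]]] and [Q1 [Q2 n]]]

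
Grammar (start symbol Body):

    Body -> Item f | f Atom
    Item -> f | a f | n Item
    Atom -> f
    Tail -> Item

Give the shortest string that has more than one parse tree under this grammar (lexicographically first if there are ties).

length 2: f f has 2 parse trees

Two derivations of f f:
  Body ⇒ Item f ⇒ f f
  Body ⇒ f Atom ⇒ f f

f f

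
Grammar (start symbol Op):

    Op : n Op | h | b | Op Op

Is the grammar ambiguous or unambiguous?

Witness: b b b

Derivation 1: Op ⇒ Op Op ⇒ b Op ⇒ b Op Op ⇒ b b Op ⇒ b b b
Derivation 2: Op ⇒ Op Op ⇒ Op Op Op ⇒ b Op Op ⇒ b b Op ⇒ b b b

Two distinct leftmost derivations for the same string.

Ambiguous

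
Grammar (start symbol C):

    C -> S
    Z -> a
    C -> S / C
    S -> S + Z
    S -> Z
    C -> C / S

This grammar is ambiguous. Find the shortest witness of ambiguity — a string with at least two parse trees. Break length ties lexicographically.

a / a

length 1: no string has ≥2 trees
length 3: a / a has 2 parse trees

Two derivations of a / a:
  C ⇒ S / C ⇒ Z / C ⇒ a / C ⇒ a / S ⇒ a / Z ⇒ a / a
  C ⇒ C / S ⇒ S / S ⇒ Z / S ⇒ a / S ⇒ a / Z ⇒ a / a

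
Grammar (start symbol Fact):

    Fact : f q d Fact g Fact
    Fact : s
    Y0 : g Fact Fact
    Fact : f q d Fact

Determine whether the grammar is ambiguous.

Witness: f q d f q d s g s

Derivation 1: Fact ⇒ f q d Fact g Fact ⇒ f q d f q d Fact g Fact ⇒ f q d f q d s g Fact ⇒ f q d f q d s g s
Derivation 2: Fact ⇒ f q d Fact ⇒ f q d f q d Fact g Fact ⇒ f q d f q d s g Fact ⇒ f q d f q d s g s

Two distinct leftmost derivations for the same string.

Ambiguous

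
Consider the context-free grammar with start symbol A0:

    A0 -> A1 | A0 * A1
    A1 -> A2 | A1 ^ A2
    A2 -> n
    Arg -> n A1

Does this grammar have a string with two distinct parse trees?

Unambiguous

(Arg is unreachable from A0, so its rules don't affect L(A0).) This is a standard precedence ladder (A0 over A1 over A2), with each level left-recursive on its own operator ('*' at A0, '^' at A1). That structure is LR(1), hence unambiguous.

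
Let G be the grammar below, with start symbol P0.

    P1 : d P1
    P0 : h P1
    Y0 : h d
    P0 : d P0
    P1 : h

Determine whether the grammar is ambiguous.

Unambiguous

Only P0, P1 are reachable from P0; ignoring the rest: Restricted to the reachable nonterminals, every rule has the form A → t or A → t B, and no two rules for the same A share a first terminal. The grammar encodes a DFA — one run per string.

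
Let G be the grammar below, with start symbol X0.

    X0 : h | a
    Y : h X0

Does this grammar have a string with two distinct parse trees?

Unambiguous

Only X0 is reachable from X0; ignoring the rest: The reachable rules are right-linear with at most one rule per (nonterminal, next-terminal) pair. Each input token forces the next rule, so parsing is deterministic.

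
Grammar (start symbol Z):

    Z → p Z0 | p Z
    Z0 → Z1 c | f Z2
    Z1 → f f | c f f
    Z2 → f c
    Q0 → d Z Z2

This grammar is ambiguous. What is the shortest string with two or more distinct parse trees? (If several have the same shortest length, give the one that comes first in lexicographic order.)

p f f c

length 4: p f f c has 2 parse trees

Two derivations of p f f c:
  Z ⇒ p Z0 ⇒ p Z1 c ⇒ p f f c
  Z ⇒ p Z0 ⇒ p f Z2 ⇒ p f f c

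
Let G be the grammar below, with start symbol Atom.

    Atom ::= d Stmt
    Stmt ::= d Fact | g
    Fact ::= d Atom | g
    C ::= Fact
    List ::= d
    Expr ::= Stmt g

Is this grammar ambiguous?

Unambiguous

(C, List, Expr are unreachable from Atom, so their rules don't affect L(Atom).) Restricted to the reachable nonterminals, every rule has the form A → t or A → t B, and no two rules for the same A share a first terminal. The grammar encodes a DFA — one run per string.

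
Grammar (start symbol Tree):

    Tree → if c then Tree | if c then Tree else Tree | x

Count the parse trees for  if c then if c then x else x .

Parse trees for if c then if c then x else x:
  [Tree if c then [Tree if c then [Tree x] else [Tree x]]]
  [Tree if c then [Tree if c then [Tree x]] else [Tree x]]

2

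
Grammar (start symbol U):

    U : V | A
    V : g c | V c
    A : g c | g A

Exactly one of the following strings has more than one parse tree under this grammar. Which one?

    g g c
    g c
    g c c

g c

g g c: 1 tree
g c: 2 trees
g c c: 1 tree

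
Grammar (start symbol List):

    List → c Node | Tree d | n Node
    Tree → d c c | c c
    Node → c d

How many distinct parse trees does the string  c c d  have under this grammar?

2

Parse trees for c c d:
  [List c [Node c d]]
  [List [Tree c c] d]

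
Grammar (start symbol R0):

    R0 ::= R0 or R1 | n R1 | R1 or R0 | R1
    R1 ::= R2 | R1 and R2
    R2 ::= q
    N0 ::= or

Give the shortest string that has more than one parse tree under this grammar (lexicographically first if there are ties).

length 1: no string has ≥2 trees
length 2: no string has ≥2 trees
length 3: q or q has 2 parse trees

Two derivations of q or q:
  R0 ⇒ R0 or R1 ⇒ R1 or R1 ⇒ R2 or R1 ⇒ q or R1 ⇒ q or R2 ⇒ q or q
  R0 ⇒ R1 or R0 ⇒ R2 or R0 ⇒ q or R0 ⇒ q or R1 ⇒ q or R2 ⇒ q or q

q or q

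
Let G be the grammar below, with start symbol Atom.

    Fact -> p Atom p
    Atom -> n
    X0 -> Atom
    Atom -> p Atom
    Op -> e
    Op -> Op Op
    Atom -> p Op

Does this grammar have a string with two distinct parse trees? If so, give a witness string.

Ambiguous

Witness: p e e e

Derivation 1: Atom ⇒ p Op ⇒ p Op Op ⇒ p e Op ⇒ p e Op Op ⇒ p e e Op ⇒ p e e e
Derivation 2: Atom ⇒ p Op ⇒ p Op Op ⇒ p Op Op Op ⇒ p e Op Op ⇒ p e e Op ⇒ p e e e

Two distinct leftmost derivations for the same string.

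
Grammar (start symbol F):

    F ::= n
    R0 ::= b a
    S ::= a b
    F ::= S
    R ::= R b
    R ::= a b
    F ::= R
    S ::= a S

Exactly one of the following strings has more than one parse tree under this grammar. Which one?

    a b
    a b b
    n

a b: 2 trees
a b b: 1 tree
n: 1 tree

a b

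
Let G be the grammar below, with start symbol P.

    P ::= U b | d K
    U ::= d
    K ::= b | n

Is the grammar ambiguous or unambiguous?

Ambiguous

Witness: d b

Derivation 1: P ⇒ U b ⇒ d b
Derivation 2: P ⇒ d K ⇒ d b

Two distinct leftmost derivations for the same string.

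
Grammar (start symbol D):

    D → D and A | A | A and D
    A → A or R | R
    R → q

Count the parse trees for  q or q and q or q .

Parse trees for q or q and q or q:
  [D [D [A [A [R q]] or [R q]]] and [A [A [R q]] or [R q]]]
  [D [A [A [R q]] or [R q]] and [D [A [A [R q]] or [R q]]]]

2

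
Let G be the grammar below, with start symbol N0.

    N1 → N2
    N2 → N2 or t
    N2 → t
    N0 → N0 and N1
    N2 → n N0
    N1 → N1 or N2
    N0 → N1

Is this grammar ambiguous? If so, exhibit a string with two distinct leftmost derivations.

Ambiguous

Witness: t or t

Derivation 1: N0 ⇒ N1 ⇒ N2 ⇒ N2 or t ⇒ t or t
Derivation 2: N0 ⇒ N1 ⇒ N1 or N2 ⇒ N2 or N2 ⇒ t or N2 ⇒ t or t

Two distinct leftmost derivations for the same string.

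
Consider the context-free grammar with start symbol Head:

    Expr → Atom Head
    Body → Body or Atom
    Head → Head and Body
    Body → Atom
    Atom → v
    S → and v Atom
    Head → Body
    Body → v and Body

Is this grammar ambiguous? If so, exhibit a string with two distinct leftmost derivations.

Witness: v and v

Derivation 1: Head ⇒ Head and Body ⇒ Body and Body ⇒ Atom and Body ⇒ v and Body ⇒ v and Atom ⇒ v and v
Derivation 2: Head ⇒ Body ⇒ v and Body ⇒ v and Atom ⇒ v and v

Two distinct leftmost derivations for the same string.

Ambiguous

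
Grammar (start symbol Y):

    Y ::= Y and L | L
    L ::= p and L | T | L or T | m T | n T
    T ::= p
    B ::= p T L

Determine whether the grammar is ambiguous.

Witness: p and p

Derivation 1: Y ⇒ Y and L ⇒ L and L ⇒ T and L ⇒ p and L ⇒ p and T ⇒ p and p
Derivation 2: Y ⇒ L ⇒ p and L ⇒ p and T ⇒ p and p

Two distinct leftmost derivations for the same string.

Ambiguous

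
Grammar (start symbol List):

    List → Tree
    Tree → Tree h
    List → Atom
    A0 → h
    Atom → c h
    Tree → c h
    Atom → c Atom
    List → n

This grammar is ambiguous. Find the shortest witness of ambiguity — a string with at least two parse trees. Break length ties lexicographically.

c h

length 1: no string has ≥2 trees
length 2: c h has 2 parse trees

Two derivations of c h:
  List ⇒ Tree ⇒ c h
  List ⇒ Atom ⇒ c h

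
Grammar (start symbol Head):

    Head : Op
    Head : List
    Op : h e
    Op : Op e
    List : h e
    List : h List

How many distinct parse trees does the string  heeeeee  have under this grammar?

Parse trees for heeeeee:
  [Head [Op [Op [Op [Op [Op [Op h e] e] e] e] e] e]]

1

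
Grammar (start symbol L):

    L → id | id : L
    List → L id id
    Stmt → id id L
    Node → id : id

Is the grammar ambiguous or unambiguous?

Unambiguous

(List, Stmt, Node are unreachable from L, so their rules don't affect L(L).) The reachable grammar is A → atom sep A | atom. Each atom is followed by either the separator (recurse) or end-of-string (stop) — no choice point.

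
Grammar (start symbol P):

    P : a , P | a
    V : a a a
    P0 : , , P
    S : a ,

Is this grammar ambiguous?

(V, P0, S are unreachable from P, so their rules don't affect L(P).) The reachable grammar is A → atom sep A | atom. Each atom is followed by either the separator (recurse) or end-of-string (stop) — no choice point.

Unambiguous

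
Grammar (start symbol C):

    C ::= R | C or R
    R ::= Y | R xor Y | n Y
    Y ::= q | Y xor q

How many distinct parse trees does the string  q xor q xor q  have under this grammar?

4

Parse trees for q xor q xor q:
  [C [R [Y [Y [Y q] xor q] xor q]]]
  [C [R [R [Y q]] xor [Y [Y q] xor q]]]
  [C [R [R [Y [Y q] xor q]] xor [Y q]]]
  [C [R [R [R [Y q]] xor [Y q]] xor [Y q]]]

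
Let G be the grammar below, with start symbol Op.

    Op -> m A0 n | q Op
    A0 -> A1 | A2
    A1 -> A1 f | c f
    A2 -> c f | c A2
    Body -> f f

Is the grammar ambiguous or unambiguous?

Ambiguous

Witness: m c f n

Derivation 1: Op ⇒ m A0 n ⇒ m A1 n ⇒ m c f n
Derivation 2: Op ⇒ m A0 n ⇒ m A2 n ⇒ m c f n

Two distinct leftmost derivations for the same string.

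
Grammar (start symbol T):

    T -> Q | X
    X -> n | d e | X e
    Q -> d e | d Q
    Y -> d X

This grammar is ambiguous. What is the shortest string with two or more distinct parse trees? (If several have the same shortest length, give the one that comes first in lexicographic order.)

length 1: no string has ≥2 trees
length 2: d e has 2 parse trees

Two derivations of d e:
  T ⇒ Q ⇒ d e
  T ⇒ X ⇒ d e

d e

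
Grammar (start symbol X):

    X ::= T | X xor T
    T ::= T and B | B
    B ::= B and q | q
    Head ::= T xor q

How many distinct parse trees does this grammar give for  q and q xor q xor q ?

2

Parse trees for q and q xor q xor q:
  [X [X [X [T [T [B q]] and [B q]]] xor [T [B q]]] xor [T [B q]]]
  [X [X [X [T [B [B q] and q]]] xor [T [B q]]] xor [T [B q]]]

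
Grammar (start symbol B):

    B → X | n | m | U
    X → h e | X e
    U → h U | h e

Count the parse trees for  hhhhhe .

1

Parse trees for hhhhhe:
  [B [U h [U h [U h [U h [U h e]]]]]]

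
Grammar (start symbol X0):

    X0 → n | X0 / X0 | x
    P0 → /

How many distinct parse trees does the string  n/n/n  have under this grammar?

Parse trees for n/n/n:
  [X0 [X0 n] / [X0 [X0 n] / [X0 n]]]
  [X0 [X0 [X0 n] / [X0 n]] / [X0 n]]

2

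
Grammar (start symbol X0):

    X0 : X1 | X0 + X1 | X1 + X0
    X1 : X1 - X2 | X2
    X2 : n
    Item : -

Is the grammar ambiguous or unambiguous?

Witness: n + n

Derivation 1: X0 ⇒ X0 + X1 ⇒ X1 + X1 ⇒ X2 + X1 ⇒ n + X1 ⇒ n + X2 ⇒ n + n
Derivation 2: X0 ⇒ X1 + X0 ⇒ X2 + X0 ⇒ n + X0 ⇒ n + X1 ⇒ n + X2 ⇒ n + n

Two distinct leftmost derivations for the same string.

Ambiguous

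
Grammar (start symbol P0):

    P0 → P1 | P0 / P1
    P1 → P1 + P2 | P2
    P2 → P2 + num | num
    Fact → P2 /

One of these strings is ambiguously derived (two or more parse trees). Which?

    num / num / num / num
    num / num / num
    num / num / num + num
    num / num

num / num / num / num: 1 tree
num / num / num: 1 tree
num / num / num + num: 2 trees
num / num: 1 tree

num / num / num + num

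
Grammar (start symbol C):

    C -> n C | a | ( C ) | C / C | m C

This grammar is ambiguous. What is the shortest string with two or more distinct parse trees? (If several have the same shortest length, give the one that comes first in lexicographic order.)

length 1: no string has ≥2 trees
length 2: no string has ≥2 trees
length 3: no string has ≥2 trees
length 4: m a / a has 2 parse trees

Two derivations of m a / a:
  C ⇒ C / C ⇒ m C / C ⇒ m a / C ⇒ m a / a
  C ⇒ m C ⇒ m C / C ⇒ m a / C ⇒ m a / a

m a / a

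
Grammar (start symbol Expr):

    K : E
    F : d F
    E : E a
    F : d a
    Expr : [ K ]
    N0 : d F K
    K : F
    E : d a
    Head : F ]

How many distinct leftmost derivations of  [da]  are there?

2

Parse trees for [da]:
  [Expr [ [K [E d a]] ]]
  [Expr [ [K [F d a]] ]]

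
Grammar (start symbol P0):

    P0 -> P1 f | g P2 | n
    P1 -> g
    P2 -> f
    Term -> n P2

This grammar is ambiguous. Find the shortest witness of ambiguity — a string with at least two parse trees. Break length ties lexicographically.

length 1: no string has ≥2 trees
length 2: g f has 2 parse trees

Two derivations of g f:
  P0 ⇒ P1 f ⇒ g f
  P0 ⇒ g P2 ⇒ g f

g f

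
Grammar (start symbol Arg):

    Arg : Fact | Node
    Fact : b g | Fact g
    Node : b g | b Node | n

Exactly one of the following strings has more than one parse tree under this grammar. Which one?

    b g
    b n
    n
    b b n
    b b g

b g

b g: 2 trees
b n: 1 tree
n: 1 tree
b b n: 1 tree
b b g: 1 tree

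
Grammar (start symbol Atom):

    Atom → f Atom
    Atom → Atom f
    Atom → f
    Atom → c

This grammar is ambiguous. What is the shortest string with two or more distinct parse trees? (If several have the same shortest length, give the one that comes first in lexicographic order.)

f f

length 1: no string has ≥2 trees
length 2: f f has 2 parse trees

Two derivations of f f:
  Atom ⇒ f Atom ⇒ f f
  Atom ⇒ Atom f ⇒ f f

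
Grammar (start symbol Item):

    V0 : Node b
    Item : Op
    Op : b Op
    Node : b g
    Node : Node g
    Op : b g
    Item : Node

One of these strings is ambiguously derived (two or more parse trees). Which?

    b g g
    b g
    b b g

b g g: 1 tree
b g: 2 trees
b b g: 1 tree

b g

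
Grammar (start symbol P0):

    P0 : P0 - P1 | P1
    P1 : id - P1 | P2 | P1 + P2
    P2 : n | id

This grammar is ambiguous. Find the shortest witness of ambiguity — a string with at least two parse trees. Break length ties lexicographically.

id - id

length 1: no string has ≥2 trees
length 3: id - id has 2 parse trees

Two derivations of id - id:
  P0 ⇒ P0 - P1 ⇒ P1 - P1 ⇒ P2 - P1 ⇒ id - P1 ⇒ id - P2 ⇒ id - id
  P0 ⇒ P1 ⇒ id - P1 ⇒ id - P2 ⇒ id - id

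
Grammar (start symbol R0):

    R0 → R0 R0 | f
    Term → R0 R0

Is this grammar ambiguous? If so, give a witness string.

Ambiguous

Witness: f f f

Derivation 1: R0 ⇒ R0 R0 ⇒ R0 R0 R0 ⇒ f R0 R0 ⇒ f f R0 ⇒ f f f
Derivation 2: R0 ⇒ R0 R0 ⇒ f R0 ⇒ f R0 R0 ⇒ f f R0 ⇒ f f f

Two distinct leftmost derivations for the same string.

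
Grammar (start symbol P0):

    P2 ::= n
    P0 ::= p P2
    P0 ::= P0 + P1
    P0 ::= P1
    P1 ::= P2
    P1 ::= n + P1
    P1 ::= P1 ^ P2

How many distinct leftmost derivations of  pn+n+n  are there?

2

Parse trees for pn+n+n:
  [P0 [P0 p [P2 n]] + [P1 n + [P1 [P2 n]]]]
  [P0 [P0 [P0 p [P2 n]] + [P1 [P2 n]]] + [P1 [P2 n]]]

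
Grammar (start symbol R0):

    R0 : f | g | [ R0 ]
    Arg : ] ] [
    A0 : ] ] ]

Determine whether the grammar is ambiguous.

Unambiguous

(Arg, A0 are unreachable from R0, so their rules don't affect L(R0).) Each string is a nest of matched brackets around a single atom. An opening bracket forces the recursive rule; an atom forces the base rule.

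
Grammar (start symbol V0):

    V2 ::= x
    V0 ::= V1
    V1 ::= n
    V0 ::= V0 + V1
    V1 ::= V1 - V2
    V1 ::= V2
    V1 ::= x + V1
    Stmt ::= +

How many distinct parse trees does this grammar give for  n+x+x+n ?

4

Parse trees for n+x+x+n:
  [V0 [V0 [V1 n]] + [V1 x + [V1 x + [V1 n]]]]
  [V0 [V0 [V0 [V1 n]] + [V1 [V2 x]]] + [V1 x + [V1 n]]]
  [V0 [V0 [V0 [V1 n]] + [V1 x + [V1 [V2 x]]]] + [V1 n]]
  [V0 [V0 [V0 [V0 [V1 n]] + [V1 [V2 x]]] + [V1 [V2 x]]] + [V1 n]]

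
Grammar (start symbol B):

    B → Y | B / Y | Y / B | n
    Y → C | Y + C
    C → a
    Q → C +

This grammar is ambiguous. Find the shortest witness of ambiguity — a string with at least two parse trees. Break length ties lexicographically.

length 1: no string has ≥2 trees
length 3: a / a has 2 parse trees

Two derivations of a / a:
  B ⇒ B / Y ⇒ Y / Y ⇒ C / Y ⇒ a / Y ⇒ a / C ⇒ a / a
  B ⇒ Y / B ⇒ C / B ⇒ a / B ⇒ a / Y ⇒ a / C ⇒ a / a

a / a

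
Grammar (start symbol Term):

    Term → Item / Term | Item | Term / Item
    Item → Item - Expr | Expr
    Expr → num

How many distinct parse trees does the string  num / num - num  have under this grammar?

Parse trees for num / num - num:
  [Term [Item [Expr num]] / [Term [Item [Item [Expr num]] - [Expr num]]]]
  [Term [Term [Item [Expr num]]] / [Item [Item [Expr num]] - [Expr num]]]

2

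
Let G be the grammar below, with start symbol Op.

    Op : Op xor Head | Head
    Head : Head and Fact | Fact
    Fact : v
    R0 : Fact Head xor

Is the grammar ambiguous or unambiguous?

Only Op, Head, Fact are reachable from Op; ignoring the rest: Op → Op xor Head | Head  ;  Head → Head and Fact | Fact  — a left-associative chain with Fact at the bottom. Each string factors uniquely by precedence.

Unambiguous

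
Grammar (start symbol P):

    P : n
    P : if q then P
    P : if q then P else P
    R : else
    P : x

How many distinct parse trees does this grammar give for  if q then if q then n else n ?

Parse trees for if q then if q then n else n:
  [P if q then [P if q then [P n] else [P n]]]
  [P if q then [P if q then [P n]] else [P n]]

2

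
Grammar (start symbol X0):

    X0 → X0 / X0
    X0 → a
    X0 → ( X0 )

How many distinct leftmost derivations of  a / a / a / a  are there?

Parse trees for a / a / a / a:
  [X0 [X0 a] / [X0 [X0 a] / [X0 [X0 a] / [X0 a]]]]
  [X0 [X0 a] / [X0 [X0 [X0 a] / [X0 a]] / [X0 a]]]
  [X0 [X0 [X0 a] / [X0 a]] / [X0 [X0 a] / [X0 a]]]
  [X0 [X0 [X0 a] / [X0 [X0 a] / [X0 a]]] / [X0 a]]
  [X0 [X0 [X0 [X0 a] / [X0 a]] / [X0 a]] / [X0 a]]

5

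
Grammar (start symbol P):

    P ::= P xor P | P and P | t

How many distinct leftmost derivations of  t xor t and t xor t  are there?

Parse trees for t xor t and t xor t:
  [P [P t] xor [P [P [P t] and [P t]] xor [P t]]]
  [P [P t] xor [P [P t] and [P [P t] xor [P t]]]]
  [P [P [P t] xor [P [P t] and [P t]]] xor [P t]]
  [P [P [P [P t] xor [P t]] and [P t]] xor [P t]]
  [P [P [P t] xor [P t]] and [P [P t] xor [P t]]]

5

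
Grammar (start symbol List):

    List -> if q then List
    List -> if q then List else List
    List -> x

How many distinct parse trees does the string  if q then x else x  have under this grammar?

1

Parse trees for if q then x else x:
  [List if q then [List x] else [List x]]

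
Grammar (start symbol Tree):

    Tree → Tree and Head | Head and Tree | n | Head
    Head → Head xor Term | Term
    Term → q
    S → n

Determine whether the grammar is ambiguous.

Witness: q and q

Derivation 1: Tree ⇒ Tree and Head ⇒ Head and Head ⇒ Term and Head ⇒ q and Head ⇒ q and Term ⇒ q and q
Derivation 2: Tree ⇒ Head and Tree ⇒ Term and Tree ⇒ q and Tree ⇒ q and Head ⇒ q and Term ⇒ q and q

Two distinct leftmost derivations for the same string.

Ambiguous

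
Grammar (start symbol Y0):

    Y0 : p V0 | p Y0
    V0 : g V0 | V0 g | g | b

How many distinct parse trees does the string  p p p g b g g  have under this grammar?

Parse trees for p p p g b g g:
  [Y0 p [Y0 p [Y0 p [V0 g [V0 [V0 [V0 b] g] g]]]]]
  [Y0 p [Y0 p [Y0 p [V0 [V0 g [V0 [V0 b] g]] g]]]]
  [Y0 p [Y0 p [Y0 p [V0 [V0 [V0 g [V0 b]] g] g]]]]

3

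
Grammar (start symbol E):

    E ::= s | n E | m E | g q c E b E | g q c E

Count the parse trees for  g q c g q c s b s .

2

Parse trees for g q c g q c s b s:
  [E g q c [E g q c [E s]] b [E s]]
  [E g q c [E g q c [E s] b [E s]]]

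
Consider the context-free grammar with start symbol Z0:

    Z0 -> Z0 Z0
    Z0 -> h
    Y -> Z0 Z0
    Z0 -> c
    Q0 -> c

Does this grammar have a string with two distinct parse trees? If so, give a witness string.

Witness: c c c

Derivation 1: Z0 ⇒ Z0 Z0 ⇒ Z0 Z0 Z0 ⇒ c Z0 Z0 ⇒ c c Z0 ⇒ c c c
Derivation 2: Z0 ⇒ Z0 Z0 ⇒ c Z0 ⇒ c Z0 Z0 ⇒ c c Z0 ⇒ c c c

Two distinct leftmost derivations for the same string.

Ambiguous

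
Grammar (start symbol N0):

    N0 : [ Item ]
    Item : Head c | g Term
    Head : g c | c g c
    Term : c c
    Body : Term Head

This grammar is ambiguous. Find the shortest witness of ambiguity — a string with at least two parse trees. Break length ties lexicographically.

length 5: [ g c c ] has 2 parse trees

Two derivations of [ g c c ]:
  N0 ⇒ [ Item ] ⇒ [ Head c ] ⇒ [ g c c ]
  N0 ⇒ [ Item ] ⇒ [ g Term ] ⇒ [ g c c ]

[ g c c ]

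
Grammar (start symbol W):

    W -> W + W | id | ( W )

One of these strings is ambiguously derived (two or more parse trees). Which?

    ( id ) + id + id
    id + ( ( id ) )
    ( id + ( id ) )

( id ) + id + id: 2 trees
id + ( ( id ) ): 1 tree
( id + ( id ) ): 1 tree

( id ) + id + id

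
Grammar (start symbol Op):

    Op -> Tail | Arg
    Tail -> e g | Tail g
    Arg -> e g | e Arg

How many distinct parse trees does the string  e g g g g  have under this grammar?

1

Parse trees for e g g g g:
  [Op [Tail [Tail [Tail [Tail e g] g] g] g]]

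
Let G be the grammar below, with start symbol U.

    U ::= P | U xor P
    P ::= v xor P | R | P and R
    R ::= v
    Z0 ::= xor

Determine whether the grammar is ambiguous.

Ambiguous

Witness: v xor v

Derivation 1: U ⇒ P ⇒ v xor P ⇒ v xor R ⇒ v xor v
Derivation 2: U ⇒ U xor P ⇒ P xor P ⇒ R xor P ⇒ v xor P ⇒ v xor R ⇒ v xor v

Two distinct leftmost derivations for the same string.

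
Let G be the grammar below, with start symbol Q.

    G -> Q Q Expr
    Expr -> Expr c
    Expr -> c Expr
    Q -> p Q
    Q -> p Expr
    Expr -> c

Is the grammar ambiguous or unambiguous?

Witness: p c c

Derivation 1: Q ⇒ p Expr ⇒ p Expr c ⇒ p c c
Derivation 2: Q ⇒ p Expr ⇒ p c Expr ⇒ p c c

Two distinct leftmost derivations for the same string.

Ambiguous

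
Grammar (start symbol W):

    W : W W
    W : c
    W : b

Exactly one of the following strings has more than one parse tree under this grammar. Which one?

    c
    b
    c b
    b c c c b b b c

c: 1 tree
b: 1 tree
c b: 1 tree
b c c c b b b c: 429 trees

b c c c b b b c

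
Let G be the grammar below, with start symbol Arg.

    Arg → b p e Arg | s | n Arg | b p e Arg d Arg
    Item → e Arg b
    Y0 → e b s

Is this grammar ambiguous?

Witness: b p e b p e s d s

Derivation 1: Arg ⇒ b p e Arg ⇒ b p e b p e Arg d Arg ⇒ b p e b p e s d Arg ⇒ b p e b p e s d s
Derivation 2: Arg ⇒ b p e Arg d Arg ⇒ b p e b p e Arg d Arg ⇒ b p e b p e s d Arg ⇒ b p e b p e s d s

Two distinct leftmost derivations for the same string.

Ambiguous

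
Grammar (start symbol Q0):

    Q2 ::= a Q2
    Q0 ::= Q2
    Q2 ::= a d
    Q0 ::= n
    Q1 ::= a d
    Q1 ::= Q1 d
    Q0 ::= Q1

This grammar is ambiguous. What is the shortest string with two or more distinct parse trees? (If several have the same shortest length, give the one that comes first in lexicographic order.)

length 1: no string has ≥2 trees
length 2: a d has 2 parse trees

Two derivations of a d:
  Q0 ⇒ Q2 ⇒ a d
  Q0 ⇒ Q1 ⇒ a d

a d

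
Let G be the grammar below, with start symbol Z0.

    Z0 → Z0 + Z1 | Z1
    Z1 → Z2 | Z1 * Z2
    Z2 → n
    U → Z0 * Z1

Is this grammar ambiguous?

(U is unreachable from Z0, so its rules don't affect L(Z0).) The grammar is stratified — Z0 handles '+' (left-recursive), Z1 handles '*', Z2 atoms. Each operator has a fixed associativity and precedence level, so every string has one parse.

Unambiguous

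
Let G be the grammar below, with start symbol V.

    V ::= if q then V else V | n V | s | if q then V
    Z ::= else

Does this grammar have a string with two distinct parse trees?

Ambiguous

Witness: if q then if q then s else s

Derivation 1: V ⇒ if q then V else V ⇒ if q then if q then V else V ⇒ if q then if q then s else V ⇒ if q then if q then s else s
Derivation 2: V ⇒ if q then V ⇒ if q then if q then V else V ⇒ if q then if q then s else V ⇒ if q then if q then s else s

Two distinct leftmost derivations for the same string.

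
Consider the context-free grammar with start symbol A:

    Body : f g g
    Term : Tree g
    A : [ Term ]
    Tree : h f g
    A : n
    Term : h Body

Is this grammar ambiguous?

Ambiguous

Witness: [ h f g g ]

Derivation 1: A ⇒ [ Term ] ⇒ [ Tree g ] ⇒ [ h f g g ]
Derivation 2: A ⇒ [ Term ] ⇒ [ h Body ] ⇒ [ h f g g ]

Two distinct leftmost derivations for the same string.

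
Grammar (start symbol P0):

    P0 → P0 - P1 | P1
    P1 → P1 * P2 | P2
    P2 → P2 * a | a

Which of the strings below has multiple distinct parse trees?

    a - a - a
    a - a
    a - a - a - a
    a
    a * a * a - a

a - a - a: 1 tree
a - a: 1 tree
a - a - a - a: 1 tree
a: 1 tree
a * a * a - a: 4 trees

a * a * a - a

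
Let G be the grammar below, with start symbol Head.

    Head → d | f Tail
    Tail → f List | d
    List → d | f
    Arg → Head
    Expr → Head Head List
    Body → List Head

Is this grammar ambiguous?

Unambiguous

(Arg, Expr, Body are unreachable from Head, so their rules don't affect L(Head).) Restricted to the reachable nonterminals, every rule has the form A → t or A → t B, and no two rules for the same A share a first terminal. The grammar encodes a DFA — one run per string.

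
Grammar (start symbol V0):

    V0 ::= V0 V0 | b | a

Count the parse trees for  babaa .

14

Parse trees for babaa (showing first 6 of 14):
  [V0 [V0 b] [V0 [V0 a] [V0 [V0 b] [V0 [V0 a] [V0 a]]]]]
  [V0 [V0 b] [V0 [V0 a] [V0 [V0 [V0 b] [V0 a]] [V0 a]]]]
  [V0 [V0 b] [V0 [V0 [V0 a] [V0 b]] [V0 [V0 a] [V0 a]]]]
  [V0 [V0 b] [V0 [V0 [V0 a] [V0 [V0 b] [V0 a]]] [V0 a]]]
  [V0 [V0 b] [V0 [V0 [V0 [V0 a] [V0 b]] [V0 a]] [V0 a]]]
  [V0 [V0 [V0 b] [V0 a]] [V0 [V0 b] [V0 [V0 a] [V0 a]]]]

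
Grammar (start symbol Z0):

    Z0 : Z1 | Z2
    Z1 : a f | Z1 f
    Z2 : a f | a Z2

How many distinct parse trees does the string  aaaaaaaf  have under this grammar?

1

Parse trees for aaaaaaaf:
  [Z0 [Z2 a [Z2 a [Z2 a [Z2 a [Z2 a [Z2 a [Z2 a f]]]]]]]]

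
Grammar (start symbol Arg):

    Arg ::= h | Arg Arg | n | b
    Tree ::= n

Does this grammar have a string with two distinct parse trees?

Witness: b b b

Derivation 1: Arg ⇒ Arg Arg ⇒ Arg Arg Arg ⇒ b Arg Arg ⇒ b b Arg ⇒ b b b
Derivation 2: Arg ⇒ Arg Arg ⇒ b Arg ⇒ b Arg Arg ⇒ b b Arg ⇒ b b b

Two distinct leftmost derivations for the same string.

Ambiguous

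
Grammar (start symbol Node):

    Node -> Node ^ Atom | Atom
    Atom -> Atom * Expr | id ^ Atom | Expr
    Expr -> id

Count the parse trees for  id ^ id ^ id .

Parse trees for id ^ id ^ id:
  [Node [Node [Atom [Expr id]]] ^ [Atom id ^ [Atom [Expr id]]]]
  [Node [Node [Node [Atom [Expr id]]] ^ [Atom [Expr id]]] ^ [Atom [Expr id]]]
  [Node [Node [Atom id ^ [Atom [Expr id]]]] ^ [Atom [Expr id]]]
  [Node [Atom id ^ [Atom id ^ [Atom [Expr id]]]]]

4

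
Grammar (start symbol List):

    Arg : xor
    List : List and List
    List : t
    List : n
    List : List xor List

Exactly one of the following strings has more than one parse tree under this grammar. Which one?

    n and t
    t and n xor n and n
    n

n and t: 1 tree
t and n xor n and n: 5 trees
n: 1 tree

t and n xor n and n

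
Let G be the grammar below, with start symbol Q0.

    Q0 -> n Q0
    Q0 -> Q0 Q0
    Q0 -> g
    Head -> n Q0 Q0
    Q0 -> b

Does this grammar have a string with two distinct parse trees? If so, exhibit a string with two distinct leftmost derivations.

Ambiguous

Witness: b b b

Derivation 1: Q0 ⇒ Q0 Q0 ⇒ Q0 Q0 Q0 ⇒ b Q0 Q0 ⇒ b b Q0 ⇒ b b b
Derivation 2: Q0 ⇒ Q0 Q0 ⇒ b Q0 ⇒ b Q0 Q0 ⇒ b b Q0 ⇒ b b b

Two distinct leftmost derivations for the same string.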